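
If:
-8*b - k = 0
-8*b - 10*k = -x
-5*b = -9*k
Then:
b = 0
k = 0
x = 0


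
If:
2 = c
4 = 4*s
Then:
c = 2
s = 1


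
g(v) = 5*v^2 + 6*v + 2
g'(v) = 10*v + 6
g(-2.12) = 11.75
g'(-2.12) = -15.20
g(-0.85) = 0.51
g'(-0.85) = -2.50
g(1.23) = 16.94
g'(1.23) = 18.30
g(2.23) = 40.24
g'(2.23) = 28.30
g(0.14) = 2.94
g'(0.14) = 7.40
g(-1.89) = 8.52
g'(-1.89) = -12.90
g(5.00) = 157.00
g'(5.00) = 56.00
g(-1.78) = 7.16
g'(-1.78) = -11.80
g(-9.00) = 353.00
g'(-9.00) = -84.00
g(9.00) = 461.00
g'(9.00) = 96.00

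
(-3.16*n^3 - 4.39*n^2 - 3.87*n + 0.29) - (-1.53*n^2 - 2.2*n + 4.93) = -3.16*n^3 - 2.86*n^2 - 1.67*n - 4.64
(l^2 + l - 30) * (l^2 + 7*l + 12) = l^4 + 8*l^3 - 11*l^2 - 198*l - 360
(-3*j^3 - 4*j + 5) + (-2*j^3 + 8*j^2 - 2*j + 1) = -5*j^3 + 8*j^2 - 6*j + 6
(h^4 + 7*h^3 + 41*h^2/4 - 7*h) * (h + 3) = h^5 + 10*h^4 + 125*h^3/4 + 95*h^2/4 - 21*h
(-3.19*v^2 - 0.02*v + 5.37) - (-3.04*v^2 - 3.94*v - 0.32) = -0.15*v^2 + 3.92*v + 5.69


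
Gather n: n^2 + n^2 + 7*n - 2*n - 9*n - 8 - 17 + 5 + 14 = 2*n^2 - 4*n - 6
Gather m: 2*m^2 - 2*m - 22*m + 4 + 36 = 2*m^2 - 24*m + 40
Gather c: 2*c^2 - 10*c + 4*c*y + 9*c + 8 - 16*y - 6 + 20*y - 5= 2*c^2 + c*(4*y - 1) + 4*y - 3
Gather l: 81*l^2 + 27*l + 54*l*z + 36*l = 81*l^2 + l*(54*z + 63)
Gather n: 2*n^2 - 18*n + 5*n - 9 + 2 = 2*n^2 - 13*n - 7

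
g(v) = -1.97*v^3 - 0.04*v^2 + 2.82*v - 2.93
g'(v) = -5.91*v^2 - 0.08*v + 2.82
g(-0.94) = -3.98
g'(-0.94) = -2.33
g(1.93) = -11.80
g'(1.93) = -19.35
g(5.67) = -347.33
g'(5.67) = -187.63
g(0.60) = -1.68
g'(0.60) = 0.64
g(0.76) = -1.67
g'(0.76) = -0.65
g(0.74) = -1.66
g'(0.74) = -0.48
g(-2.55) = 22.28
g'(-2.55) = -35.41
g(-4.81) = 201.81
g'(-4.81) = -133.53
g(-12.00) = 3361.63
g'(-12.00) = -847.26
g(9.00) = -1416.92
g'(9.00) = -476.61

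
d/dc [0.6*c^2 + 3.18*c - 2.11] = 1.2*c + 3.18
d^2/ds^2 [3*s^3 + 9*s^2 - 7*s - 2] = 18*s + 18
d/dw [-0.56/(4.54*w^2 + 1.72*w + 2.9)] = (5.0848*w + 0.9632)/(4.54*w^2 + 1.72*w + 2.9)^2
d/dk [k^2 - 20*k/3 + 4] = 2*k - 20/3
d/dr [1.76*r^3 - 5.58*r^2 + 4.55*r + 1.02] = 5.28*r^2 - 11.16*r + 4.55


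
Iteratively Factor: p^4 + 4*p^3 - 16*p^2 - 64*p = (p + 4)*(p^3 - 16*p) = (p + 4)^2*(p^2 - 4*p) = (p - 4)*(p + 4)^2*(p)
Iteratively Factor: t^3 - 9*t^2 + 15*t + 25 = (t - 5)*(t^2 - 4*t - 5) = (t - 5)*(t + 1)*(t - 5)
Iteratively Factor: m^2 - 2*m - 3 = (m + 1)*(m - 3)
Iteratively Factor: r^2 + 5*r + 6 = (r + 2)*(r + 3)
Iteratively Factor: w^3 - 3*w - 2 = (w - 2)*(w^2 + 2*w + 1) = (w - 2)*(w + 1)*(w + 1)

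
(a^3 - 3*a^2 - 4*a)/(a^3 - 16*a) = (a + 1)/(a + 4)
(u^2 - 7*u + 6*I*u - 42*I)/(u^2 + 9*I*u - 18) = (u - 7)/(u + 3*I)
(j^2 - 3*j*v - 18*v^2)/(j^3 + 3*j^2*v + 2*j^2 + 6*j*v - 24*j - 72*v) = (j - 6*v)/(j^2 + 2*j - 24)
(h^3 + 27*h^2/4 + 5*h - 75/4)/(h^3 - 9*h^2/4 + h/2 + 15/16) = 4*(h^2 + 8*h + 15)/(4*h^2 - 4*h - 3)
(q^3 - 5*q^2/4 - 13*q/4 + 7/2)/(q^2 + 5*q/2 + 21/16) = 4*(q^2 - 3*q + 2)/(4*q + 3)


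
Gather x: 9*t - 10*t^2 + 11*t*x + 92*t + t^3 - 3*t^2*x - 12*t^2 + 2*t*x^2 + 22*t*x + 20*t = t^3 - 22*t^2 + 2*t*x^2 + 121*t + x*(-3*t^2 + 33*t)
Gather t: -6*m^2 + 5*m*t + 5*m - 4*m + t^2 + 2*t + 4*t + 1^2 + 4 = -6*m^2 + m + t^2 + t*(5*m + 6) + 5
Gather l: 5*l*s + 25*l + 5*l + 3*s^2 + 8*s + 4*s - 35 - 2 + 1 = l*(5*s + 30) + 3*s^2 + 12*s - 36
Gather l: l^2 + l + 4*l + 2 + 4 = l^2 + 5*l + 6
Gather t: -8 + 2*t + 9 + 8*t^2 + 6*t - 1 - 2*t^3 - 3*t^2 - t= -2*t^3 + 5*t^2 + 7*t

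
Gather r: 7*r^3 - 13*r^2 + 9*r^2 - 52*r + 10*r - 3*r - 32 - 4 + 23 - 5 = 7*r^3 - 4*r^2 - 45*r - 18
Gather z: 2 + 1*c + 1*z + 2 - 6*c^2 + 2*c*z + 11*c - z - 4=-6*c^2 + 2*c*z + 12*c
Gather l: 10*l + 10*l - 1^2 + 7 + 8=20*l + 14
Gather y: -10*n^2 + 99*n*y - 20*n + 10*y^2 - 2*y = -10*n^2 - 20*n + 10*y^2 + y*(99*n - 2)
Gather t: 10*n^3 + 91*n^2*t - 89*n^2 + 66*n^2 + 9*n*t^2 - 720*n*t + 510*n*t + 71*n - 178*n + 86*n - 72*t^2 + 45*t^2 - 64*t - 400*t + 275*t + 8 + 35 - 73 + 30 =10*n^3 - 23*n^2 - 21*n + t^2*(9*n - 27) + t*(91*n^2 - 210*n - 189)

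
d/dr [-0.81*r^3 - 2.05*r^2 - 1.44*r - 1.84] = -2.43*r^2 - 4.1*r - 1.44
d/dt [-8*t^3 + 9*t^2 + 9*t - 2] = -24*t^2 + 18*t + 9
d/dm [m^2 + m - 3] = 2*m + 1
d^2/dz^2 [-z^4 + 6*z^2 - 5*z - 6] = 12 - 12*z^2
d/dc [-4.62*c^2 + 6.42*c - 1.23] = 6.42 - 9.24*c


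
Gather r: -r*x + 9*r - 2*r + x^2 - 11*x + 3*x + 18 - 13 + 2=r*(7 - x) + x^2 - 8*x + 7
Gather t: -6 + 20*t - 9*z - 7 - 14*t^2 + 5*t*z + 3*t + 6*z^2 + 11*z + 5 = -14*t^2 + t*(5*z + 23) + 6*z^2 + 2*z - 8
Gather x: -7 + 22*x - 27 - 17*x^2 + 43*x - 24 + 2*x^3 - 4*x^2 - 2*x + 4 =2*x^3 - 21*x^2 + 63*x - 54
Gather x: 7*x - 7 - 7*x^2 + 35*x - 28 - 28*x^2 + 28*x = -35*x^2 + 70*x - 35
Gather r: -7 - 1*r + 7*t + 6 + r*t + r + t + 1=r*t + 8*t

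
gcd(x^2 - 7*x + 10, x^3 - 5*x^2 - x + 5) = x - 5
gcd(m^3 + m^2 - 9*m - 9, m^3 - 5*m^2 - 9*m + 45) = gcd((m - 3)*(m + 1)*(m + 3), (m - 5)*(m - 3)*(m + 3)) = m^2 - 9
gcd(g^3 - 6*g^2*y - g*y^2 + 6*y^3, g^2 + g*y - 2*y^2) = -g + y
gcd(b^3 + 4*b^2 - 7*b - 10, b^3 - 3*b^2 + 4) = b^2 - b - 2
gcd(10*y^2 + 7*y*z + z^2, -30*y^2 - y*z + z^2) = 5*y + z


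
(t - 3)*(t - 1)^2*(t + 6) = t^4 + t^3 - 23*t^2 + 39*t - 18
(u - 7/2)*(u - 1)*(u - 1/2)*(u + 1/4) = u^4 - 19*u^3/4 + 9*u^2/2 - 5*u/16 - 7/16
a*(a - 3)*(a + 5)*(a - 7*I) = a^4 + 2*a^3 - 7*I*a^3 - 15*a^2 - 14*I*a^2 + 105*I*a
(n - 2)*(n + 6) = n^2 + 4*n - 12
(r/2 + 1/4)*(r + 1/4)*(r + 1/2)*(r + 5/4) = r^4/2 + 5*r^3/4 + 33*r^2/32 + 11*r/32 + 5/128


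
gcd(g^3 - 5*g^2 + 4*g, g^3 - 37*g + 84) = g - 4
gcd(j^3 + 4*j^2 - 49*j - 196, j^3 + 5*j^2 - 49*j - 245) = j^2 - 49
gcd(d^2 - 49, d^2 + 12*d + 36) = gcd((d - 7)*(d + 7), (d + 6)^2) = 1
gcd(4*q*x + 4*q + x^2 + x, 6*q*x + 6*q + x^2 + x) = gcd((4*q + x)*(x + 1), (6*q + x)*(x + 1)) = x + 1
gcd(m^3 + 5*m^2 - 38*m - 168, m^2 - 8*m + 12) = m - 6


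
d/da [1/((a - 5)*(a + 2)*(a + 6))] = (-(a - 5)*(a + 2) - (a - 5)*(a + 6) - (a + 2)*(a + 6))/((a - 5)^2*(a + 2)^2*(a + 6)^2)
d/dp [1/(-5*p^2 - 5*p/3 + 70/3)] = 3*(6*p + 1)/(5*(3*p^2 + p - 14)^2)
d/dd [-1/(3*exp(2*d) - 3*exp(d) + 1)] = (6*exp(d) - 3)*exp(d)/(3*exp(2*d) - 3*exp(d) + 1)^2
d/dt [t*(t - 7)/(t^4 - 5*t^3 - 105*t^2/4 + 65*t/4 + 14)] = 8*(-4*t^5 + 52*t^4 - 140*t^3 - 335*t^2 + 56*t - 196)/(16*t^8 - 160*t^7 - 440*t^6 + 4720*t^5 + 8873*t^4 - 15890*t^3 - 7535*t^2 + 7280*t + 3136)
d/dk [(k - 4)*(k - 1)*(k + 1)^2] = 4*k^3 - 9*k^2 - 10*k + 3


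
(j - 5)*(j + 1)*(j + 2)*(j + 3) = j^4 + j^3 - 19*j^2 - 49*j - 30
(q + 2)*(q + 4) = q^2 + 6*q + 8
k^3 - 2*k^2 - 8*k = k*(k - 4)*(k + 2)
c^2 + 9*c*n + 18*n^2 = (c + 3*n)*(c + 6*n)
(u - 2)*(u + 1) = u^2 - u - 2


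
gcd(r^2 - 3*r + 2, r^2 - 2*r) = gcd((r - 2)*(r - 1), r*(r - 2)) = r - 2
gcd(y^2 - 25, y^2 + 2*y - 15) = y + 5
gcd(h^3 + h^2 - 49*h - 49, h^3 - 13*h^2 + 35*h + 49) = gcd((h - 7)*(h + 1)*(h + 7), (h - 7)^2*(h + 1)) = h^2 - 6*h - 7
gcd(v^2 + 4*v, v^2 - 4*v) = v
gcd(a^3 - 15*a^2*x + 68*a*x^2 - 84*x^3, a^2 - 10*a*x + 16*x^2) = -a + 2*x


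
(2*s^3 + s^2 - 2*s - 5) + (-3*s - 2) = 2*s^3 + s^2 - 5*s - 7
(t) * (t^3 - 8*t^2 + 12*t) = t^4 - 8*t^3 + 12*t^2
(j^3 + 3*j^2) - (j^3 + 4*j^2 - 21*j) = -j^2 + 21*j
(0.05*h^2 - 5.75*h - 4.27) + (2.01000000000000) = 0.05*h^2 - 5.75*h - 2.26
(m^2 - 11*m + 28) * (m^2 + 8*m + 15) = m^4 - 3*m^3 - 45*m^2 + 59*m + 420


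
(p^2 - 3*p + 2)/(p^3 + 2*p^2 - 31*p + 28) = (p - 2)/(p^2 + 3*p - 28)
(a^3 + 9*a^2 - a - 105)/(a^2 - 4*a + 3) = (a^2 + 12*a + 35)/(a - 1)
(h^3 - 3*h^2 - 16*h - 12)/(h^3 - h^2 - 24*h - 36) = (h + 1)/(h + 3)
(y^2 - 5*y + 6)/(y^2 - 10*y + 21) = (y - 2)/(y - 7)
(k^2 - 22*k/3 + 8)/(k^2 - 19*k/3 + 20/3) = (k - 6)/(k - 5)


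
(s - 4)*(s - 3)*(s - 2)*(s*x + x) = s^4*x - 8*s^3*x + 17*s^2*x + 2*s*x - 24*x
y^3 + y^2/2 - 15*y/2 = y*(y - 5/2)*(y + 3)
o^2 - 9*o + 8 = (o - 8)*(o - 1)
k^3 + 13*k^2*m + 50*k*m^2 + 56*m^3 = (k + 2*m)*(k + 4*m)*(k + 7*m)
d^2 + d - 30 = (d - 5)*(d + 6)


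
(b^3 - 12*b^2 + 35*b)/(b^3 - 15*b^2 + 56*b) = (b - 5)/(b - 8)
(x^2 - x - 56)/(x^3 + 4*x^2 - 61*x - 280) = 1/(x + 5)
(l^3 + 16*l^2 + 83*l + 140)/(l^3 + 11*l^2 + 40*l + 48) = (l^2 + 12*l + 35)/(l^2 + 7*l + 12)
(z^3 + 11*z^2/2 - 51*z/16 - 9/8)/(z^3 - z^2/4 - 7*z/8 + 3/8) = (4*z^2 + 25*z + 6)/(2*(2*z^2 + z - 1))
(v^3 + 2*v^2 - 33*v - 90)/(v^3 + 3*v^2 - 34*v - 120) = (v + 3)/(v + 4)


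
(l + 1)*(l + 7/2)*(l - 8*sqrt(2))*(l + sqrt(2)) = l^4 - 7*sqrt(2)*l^3 + 9*l^3/2 - 63*sqrt(2)*l^2/2 - 25*l^2/2 - 72*l - 49*sqrt(2)*l/2 - 56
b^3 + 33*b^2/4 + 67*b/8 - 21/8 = (b - 1/4)*(b + 3/2)*(b + 7)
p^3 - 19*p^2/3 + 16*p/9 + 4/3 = (p - 6)*(p - 2/3)*(p + 1/3)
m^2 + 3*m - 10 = (m - 2)*(m + 5)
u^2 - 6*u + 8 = (u - 4)*(u - 2)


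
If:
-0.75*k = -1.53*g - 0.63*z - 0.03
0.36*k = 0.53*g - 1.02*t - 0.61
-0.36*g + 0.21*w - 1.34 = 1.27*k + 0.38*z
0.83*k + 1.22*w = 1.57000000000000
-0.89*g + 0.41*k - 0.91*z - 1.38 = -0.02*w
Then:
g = 0.83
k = -0.31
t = -0.06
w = 1.50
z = -2.44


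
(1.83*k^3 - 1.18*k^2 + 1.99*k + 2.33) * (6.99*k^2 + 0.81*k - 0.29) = 12.7917*k^5 - 6.7659*k^4 + 12.4236*k^3 + 18.2408*k^2 + 1.3102*k - 0.6757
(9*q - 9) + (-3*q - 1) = 6*q - 10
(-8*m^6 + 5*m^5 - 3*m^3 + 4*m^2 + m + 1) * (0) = 0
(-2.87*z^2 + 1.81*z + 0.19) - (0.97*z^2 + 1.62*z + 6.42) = -3.84*z^2 + 0.19*z - 6.23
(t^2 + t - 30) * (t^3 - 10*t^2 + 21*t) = t^5 - 9*t^4 - 19*t^3 + 321*t^2 - 630*t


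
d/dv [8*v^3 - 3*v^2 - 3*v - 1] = 24*v^2 - 6*v - 3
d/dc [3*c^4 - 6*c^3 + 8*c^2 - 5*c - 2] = 12*c^3 - 18*c^2 + 16*c - 5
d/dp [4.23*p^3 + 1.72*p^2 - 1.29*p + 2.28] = 12.69*p^2 + 3.44*p - 1.29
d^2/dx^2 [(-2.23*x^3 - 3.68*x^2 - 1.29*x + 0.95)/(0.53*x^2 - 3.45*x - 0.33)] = (8.88178419700125e-16*x^5 - 7.105427357601e-15*x^4 - 68.047686*x^3 - 17.493792*x^2 - 13.233258*x + 25.082886)/(0.148877*x^6 - 2.907315*x^5 + 18.646884*x^4 - 37.443195*x^3 - 11.610324*x^2 - 1.127115*x - 0.035937)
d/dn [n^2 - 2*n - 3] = 2*n - 2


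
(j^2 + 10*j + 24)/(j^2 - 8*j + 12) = (j^2 + 10*j + 24)/(j^2 - 8*j + 12)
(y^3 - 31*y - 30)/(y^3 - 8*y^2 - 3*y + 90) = (y^2 + 6*y + 5)/(y^2 - 2*y - 15)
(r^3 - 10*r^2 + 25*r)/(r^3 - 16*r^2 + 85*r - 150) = r/(r - 6)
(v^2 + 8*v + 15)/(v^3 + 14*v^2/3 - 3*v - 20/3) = 3*(v + 3)/(3*v^2 - v - 4)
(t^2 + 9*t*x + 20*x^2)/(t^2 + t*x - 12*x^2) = (-t - 5*x)/(-t + 3*x)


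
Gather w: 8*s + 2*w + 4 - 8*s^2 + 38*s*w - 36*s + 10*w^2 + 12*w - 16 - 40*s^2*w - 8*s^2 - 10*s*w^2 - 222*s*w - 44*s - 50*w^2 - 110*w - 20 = -16*s^2 - 72*s + w^2*(-10*s - 40) + w*(-40*s^2 - 184*s - 96) - 32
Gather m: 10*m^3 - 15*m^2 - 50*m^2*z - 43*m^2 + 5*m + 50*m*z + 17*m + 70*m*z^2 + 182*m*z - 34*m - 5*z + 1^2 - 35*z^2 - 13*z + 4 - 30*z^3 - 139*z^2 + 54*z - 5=10*m^3 + m^2*(-50*z - 58) + m*(70*z^2 + 232*z - 12) - 30*z^3 - 174*z^2 + 36*z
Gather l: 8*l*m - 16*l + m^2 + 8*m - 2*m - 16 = l*(8*m - 16) + m^2 + 6*m - 16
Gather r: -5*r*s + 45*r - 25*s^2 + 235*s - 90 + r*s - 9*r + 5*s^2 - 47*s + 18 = r*(36 - 4*s) - 20*s^2 + 188*s - 72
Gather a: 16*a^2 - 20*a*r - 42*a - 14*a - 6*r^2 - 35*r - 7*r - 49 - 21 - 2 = 16*a^2 + a*(-20*r - 56) - 6*r^2 - 42*r - 72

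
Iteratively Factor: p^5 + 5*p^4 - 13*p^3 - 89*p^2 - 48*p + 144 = (p - 4)*(p^4 + 9*p^3 + 23*p^2 + 3*p - 36) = (p - 4)*(p + 3)*(p^3 + 6*p^2 + 5*p - 12) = (p - 4)*(p + 3)^2*(p^2 + 3*p - 4) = (p - 4)*(p + 3)^2*(p + 4)*(p - 1)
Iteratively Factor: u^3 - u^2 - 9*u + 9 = (u + 3)*(u^2 - 4*u + 3) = (u - 3)*(u + 3)*(u - 1)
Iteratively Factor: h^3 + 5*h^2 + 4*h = (h + 4)*(h^2 + h) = h*(h + 4)*(h + 1)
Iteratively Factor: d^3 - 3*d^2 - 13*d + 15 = (d - 1)*(d^2 - 2*d - 15) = (d - 5)*(d - 1)*(d + 3)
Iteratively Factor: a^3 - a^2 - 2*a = (a + 1)*(a^2 - 2*a) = a*(a + 1)*(a - 2)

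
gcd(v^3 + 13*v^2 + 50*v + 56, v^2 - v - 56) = v + 7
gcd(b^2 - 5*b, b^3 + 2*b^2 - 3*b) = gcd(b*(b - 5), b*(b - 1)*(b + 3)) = b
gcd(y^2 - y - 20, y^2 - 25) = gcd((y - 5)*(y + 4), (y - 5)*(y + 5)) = y - 5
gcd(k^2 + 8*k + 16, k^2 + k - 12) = k + 4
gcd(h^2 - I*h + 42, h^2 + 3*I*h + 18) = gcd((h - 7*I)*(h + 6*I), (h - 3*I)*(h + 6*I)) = h + 6*I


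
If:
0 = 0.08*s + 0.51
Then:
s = -6.38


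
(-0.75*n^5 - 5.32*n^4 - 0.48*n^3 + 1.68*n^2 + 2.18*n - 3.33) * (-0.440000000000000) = 0.33*n^5 + 2.3408*n^4 + 0.2112*n^3 - 0.7392*n^2 - 0.9592*n + 1.4652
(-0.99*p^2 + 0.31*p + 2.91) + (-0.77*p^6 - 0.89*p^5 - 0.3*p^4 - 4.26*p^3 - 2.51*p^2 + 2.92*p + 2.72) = -0.77*p^6 - 0.89*p^5 - 0.3*p^4 - 4.26*p^3 - 3.5*p^2 + 3.23*p + 5.63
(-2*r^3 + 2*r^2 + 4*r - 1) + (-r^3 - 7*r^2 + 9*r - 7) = -3*r^3 - 5*r^2 + 13*r - 8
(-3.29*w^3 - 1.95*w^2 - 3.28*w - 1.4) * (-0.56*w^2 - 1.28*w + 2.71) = 1.8424*w^5 + 5.3032*w^4 - 4.5831*w^3 - 0.3021*w^2 - 7.0968*w - 3.794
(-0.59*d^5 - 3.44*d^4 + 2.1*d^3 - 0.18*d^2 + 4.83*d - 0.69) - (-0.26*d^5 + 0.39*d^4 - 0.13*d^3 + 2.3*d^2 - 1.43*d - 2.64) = -0.33*d^5 - 3.83*d^4 + 2.23*d^3 - 2.48*d^2 + 6.26*d + 1.95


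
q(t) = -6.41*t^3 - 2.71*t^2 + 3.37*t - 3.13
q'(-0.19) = 3.71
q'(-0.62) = -0.66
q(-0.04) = -3.27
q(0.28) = -2.54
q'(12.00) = -2830.79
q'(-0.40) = 2.46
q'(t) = -19.23*t^2 - 5.42*t + 3.37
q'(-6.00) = -656.39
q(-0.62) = -4.73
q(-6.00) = 1263.65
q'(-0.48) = 1.54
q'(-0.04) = 3.56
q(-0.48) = -4.66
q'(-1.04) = -11.79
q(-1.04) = -2.36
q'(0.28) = 0.34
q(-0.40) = -4.50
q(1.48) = -24.86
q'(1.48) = -46.77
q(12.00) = -11429.41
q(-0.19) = -3.82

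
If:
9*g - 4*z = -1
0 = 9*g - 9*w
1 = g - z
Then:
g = -1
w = -1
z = -2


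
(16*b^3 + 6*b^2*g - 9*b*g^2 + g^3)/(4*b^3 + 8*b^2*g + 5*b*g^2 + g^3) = (16*b^2 - 10*b*g + g^2)/(4*b^2 + 4*b*g + g^2)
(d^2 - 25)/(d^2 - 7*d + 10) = (d + 5)/(d - 2)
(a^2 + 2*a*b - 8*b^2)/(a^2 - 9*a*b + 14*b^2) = (a + 4*b)/(a - 7*b)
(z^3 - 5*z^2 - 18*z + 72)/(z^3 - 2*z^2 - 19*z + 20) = (z^2 - 9*z + 18)/(z^2 - 6*z + 5)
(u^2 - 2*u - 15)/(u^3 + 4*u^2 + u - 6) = (u - 5)/(u^2 + u - 2)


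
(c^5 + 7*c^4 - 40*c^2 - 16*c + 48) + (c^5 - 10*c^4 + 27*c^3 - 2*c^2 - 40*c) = 2*c^5 - 3*c^4 + 27*c^3 - 42*c^2 - 56*c + 48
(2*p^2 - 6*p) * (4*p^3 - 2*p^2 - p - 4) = 8*p^5 - 28*p^4 + 10*p^3 - 2*p^2 + 24*p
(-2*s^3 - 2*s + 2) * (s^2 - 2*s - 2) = -2*s^5 + 4*s^4 + 2*s^3 + 6*s^2 - 4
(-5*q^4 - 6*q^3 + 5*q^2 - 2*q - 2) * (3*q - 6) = -15*q^5 + 12*q^4 + 51*q^3 - 36*q^2 + 6*q + 12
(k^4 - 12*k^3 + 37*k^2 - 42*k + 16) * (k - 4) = k^5 - 16*k^4 + 85*k^3 - 190*k^2 + 184*k - 64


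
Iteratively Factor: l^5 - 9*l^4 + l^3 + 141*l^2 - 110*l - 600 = (l - 4)*(l^4 - 5*l^3 - 19*l^2 + 65*l + 150) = (l - 5)*(l - 4)*(l^3 - 19*l - 30) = (l - 5)*(l - 4)*(l + 3)*(l^2 - 3*l - 10) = (l - 5)^2*(l - 4)*(l + 3)*(l + 2)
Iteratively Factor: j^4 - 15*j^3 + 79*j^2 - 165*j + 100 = (j - 5)*(j^3 - 10*j^2 + 29*j - 20) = (j - 5)*(j - 4)*(j^2 - 6*j + 5) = (j - 5)^2*(j - 4)*(j - 1)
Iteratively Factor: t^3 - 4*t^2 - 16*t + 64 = (t - 4)*(t^2 - 16) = (t - 4)*(t + 4)*(t - 4)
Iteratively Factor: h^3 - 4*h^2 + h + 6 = (h + 1)*(h^2 - 5*h + 6) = (h - 3)*(h + 1)*(h - 2)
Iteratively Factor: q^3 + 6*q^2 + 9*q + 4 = (q + 1)*(q^2 + 5*q + 4) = (q + 1)^2*(q + 4)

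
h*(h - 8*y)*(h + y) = h^3 - 7*h^2*y - 8*h*y^2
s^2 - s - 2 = (s - 2)*(s + 1)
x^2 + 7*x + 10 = (x + 2)*(x + 5)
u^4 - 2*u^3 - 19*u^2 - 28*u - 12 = (u - 6)*(u + 1)^2*(u + 2)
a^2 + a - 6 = (a - 2)*(a + 3)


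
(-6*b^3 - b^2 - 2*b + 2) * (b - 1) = -6*b^4 + 5*b^3 - b^2 + 4*b - 2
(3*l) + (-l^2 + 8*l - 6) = -l^2 + 11*l - 6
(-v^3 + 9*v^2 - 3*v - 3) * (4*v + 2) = -4*v^4 + 34*v^3 + 6*v^2 - 18*v - 6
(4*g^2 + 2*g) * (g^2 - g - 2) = 4*g^4 - 2*g^3 - 10*g^2 - 4*g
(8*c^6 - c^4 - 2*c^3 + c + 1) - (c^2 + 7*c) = 8*c^6 - c^4 - 2*c^3 - c^2 - 6*c + 1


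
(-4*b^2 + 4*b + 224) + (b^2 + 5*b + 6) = -3*b^2 + 9*b + 230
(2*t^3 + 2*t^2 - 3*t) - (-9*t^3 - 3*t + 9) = 11*t^3 + 2*t^2 - 9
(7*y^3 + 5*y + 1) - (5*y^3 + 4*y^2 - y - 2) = 2*y^3 - 4*y^2 + 6*y + 3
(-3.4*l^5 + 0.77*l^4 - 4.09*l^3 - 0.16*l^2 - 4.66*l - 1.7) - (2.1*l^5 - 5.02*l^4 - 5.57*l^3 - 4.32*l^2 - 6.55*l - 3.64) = -5.5*l^5 + 5.79*l^4 + 1.48*l^3 + 4.16*l^2 + 1.89*l + 1.94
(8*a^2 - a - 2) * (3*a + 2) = 24*a^3 + 13*a^2 - 8*a - 4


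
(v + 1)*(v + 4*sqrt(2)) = v^2 + v + 4*sqrt(2)*v + 4*sqrt(2)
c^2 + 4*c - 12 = (c - 2)*(c + 6)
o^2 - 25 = (o - 5)*(o + 5)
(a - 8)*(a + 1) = a^2 - 7*a - 8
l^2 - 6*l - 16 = (l - 8)*(l + 2)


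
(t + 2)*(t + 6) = t^2 + 8*t + 12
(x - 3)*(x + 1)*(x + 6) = x^3 + 4*x^2 - 15*x - 18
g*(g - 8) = g^2 - 8*g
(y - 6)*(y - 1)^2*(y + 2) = y^4 - 6*y^3 - 3*y^2 + 20*y - 12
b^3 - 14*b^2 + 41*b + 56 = (b - 8)*(b - 7)*(b + 1)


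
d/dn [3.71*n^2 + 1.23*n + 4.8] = 7.42*n + 1.23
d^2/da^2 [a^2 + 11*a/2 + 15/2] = 2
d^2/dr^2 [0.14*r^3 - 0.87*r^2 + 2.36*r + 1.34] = 0.84*r - 1.74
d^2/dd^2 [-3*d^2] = -6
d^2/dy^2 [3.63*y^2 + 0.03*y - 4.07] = 7.26000000000000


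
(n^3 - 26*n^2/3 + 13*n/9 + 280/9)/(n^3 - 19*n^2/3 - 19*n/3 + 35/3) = (3*n^2 - 31*n + 56)/(3*(n^2 - 8*n + 7))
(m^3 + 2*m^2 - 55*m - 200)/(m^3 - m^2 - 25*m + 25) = (m^2 - 3*m - 40)/(m^2 - 6*m + 5)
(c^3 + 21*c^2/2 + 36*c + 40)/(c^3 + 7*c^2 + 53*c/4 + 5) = 2*(c + 4)/(2*c + 1)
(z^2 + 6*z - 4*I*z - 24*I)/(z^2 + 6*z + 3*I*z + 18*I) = (z - 4*I)/(z + 3*I)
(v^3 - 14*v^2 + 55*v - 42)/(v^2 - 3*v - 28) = (v^2 - 7*v + 6)/(v + 4)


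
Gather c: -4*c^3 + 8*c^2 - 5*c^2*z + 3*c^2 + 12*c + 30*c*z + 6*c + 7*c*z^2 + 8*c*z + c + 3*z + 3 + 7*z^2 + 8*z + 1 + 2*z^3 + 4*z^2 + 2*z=-4*c^3 + c^2*(11 - 5*z) + c*(7*z^2 + 38*z + 19) + 2*z^3 + 11*z^2 + 13*z + 4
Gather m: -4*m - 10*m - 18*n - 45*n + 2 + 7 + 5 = -14*m - 63*n + 14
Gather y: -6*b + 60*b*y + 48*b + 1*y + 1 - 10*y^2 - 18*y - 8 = 42*b - 10*y^2 + y*(60*b - 17) - 7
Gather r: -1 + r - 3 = r - 4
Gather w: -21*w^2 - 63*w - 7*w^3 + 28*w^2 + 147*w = -7*w^3 + 7*w^2 + 84*w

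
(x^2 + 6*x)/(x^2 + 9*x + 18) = x/(x + 3)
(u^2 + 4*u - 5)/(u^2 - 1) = (u + 5)/(u + 1)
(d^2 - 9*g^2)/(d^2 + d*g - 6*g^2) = (d - 3*g)/(d - 2*g)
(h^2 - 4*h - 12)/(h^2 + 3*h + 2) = (h - 6)/(h + 1)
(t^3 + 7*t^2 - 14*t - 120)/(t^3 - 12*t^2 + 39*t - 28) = (t^2 + 11*t + 30)/(t^2 - 8*t + 7)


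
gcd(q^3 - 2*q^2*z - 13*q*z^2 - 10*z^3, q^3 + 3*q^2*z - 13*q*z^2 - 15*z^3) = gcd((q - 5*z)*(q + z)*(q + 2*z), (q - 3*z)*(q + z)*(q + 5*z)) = q + z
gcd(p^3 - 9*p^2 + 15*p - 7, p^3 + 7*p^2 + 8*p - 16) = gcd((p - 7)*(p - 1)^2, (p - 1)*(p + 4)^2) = p - 1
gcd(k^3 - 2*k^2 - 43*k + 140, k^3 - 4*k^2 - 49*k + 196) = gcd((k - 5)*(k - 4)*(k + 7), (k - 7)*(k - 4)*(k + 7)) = k^2 + 3*k - 28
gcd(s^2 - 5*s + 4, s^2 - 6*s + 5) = s - 1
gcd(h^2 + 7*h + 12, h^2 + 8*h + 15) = h + 3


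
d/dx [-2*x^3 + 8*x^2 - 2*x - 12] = -6*x^2 + 16*x - 2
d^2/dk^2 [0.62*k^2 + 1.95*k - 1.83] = 1.24000000000000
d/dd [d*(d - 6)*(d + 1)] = 3*d^2 - 10*d - 6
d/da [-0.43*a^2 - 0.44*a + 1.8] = -0.86*a - 0.44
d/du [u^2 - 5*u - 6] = 2*u - 5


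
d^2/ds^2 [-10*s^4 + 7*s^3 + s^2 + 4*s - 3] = -120*s^2 + 42*s + 2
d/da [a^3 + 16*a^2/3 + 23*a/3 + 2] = 3*a^2 + 32*a/3 + 23/3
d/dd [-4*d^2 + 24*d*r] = -8*d + 24*r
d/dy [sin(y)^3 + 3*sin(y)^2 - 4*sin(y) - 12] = (3*sin(y)^2 + 6*sin(y) - 4)*cos(y)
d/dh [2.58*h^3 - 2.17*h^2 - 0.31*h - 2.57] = 7.74*h^2 - 4.34*h - 0.31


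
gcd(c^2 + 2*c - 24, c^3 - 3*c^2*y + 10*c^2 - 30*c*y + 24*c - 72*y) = c + 6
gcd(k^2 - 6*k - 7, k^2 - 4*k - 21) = k - 7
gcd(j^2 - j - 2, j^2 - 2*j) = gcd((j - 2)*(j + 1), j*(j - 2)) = j - 2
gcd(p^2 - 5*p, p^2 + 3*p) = p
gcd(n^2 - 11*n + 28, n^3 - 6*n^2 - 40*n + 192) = n - 4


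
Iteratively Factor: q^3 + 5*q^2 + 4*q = (q + 1)*(q^2 + 4*q) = (q + 1)*(q + 4)*(q)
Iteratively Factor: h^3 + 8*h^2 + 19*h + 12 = (h + 4)*(h^2 + 4*h + 3) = (h + 1)*(h + 4)*(h + 3)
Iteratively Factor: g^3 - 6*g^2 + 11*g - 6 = (g - 1)*(g^2 - 5*g + 6) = (g - 2)*(g - 1)*(g - 3)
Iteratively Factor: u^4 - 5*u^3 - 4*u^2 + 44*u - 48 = (u - 2)*(u^3 - 3*u^2 - 10*u + 24) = (u - 2)*(u + 3)*(u^2 - 6*u + 8) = (u - 2)^2*(u + 3)*(u - 4)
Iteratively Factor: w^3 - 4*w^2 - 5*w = (w + 1)*(w^2 - 5*w) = w*(w + 1)*(w - 5)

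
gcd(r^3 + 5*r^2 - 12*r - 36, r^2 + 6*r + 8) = r + 2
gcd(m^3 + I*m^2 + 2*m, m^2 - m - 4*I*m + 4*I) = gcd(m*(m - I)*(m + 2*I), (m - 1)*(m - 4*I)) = 1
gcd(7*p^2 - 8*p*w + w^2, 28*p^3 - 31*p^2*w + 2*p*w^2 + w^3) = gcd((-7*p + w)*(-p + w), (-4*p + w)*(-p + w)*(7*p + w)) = p - w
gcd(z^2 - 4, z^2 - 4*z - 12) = z + 2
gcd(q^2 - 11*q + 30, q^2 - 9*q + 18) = q - 6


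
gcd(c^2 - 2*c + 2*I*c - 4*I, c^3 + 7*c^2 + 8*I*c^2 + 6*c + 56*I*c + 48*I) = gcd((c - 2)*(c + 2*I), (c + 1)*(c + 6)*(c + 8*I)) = 1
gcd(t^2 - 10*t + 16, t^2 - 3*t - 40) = t - 8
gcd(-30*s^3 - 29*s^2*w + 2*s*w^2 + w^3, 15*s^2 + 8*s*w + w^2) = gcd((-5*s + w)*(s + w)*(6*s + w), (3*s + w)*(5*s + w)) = 1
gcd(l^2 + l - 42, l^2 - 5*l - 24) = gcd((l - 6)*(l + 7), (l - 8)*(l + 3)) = 1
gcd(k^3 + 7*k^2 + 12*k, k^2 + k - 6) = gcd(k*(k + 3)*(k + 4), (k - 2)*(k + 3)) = k + 3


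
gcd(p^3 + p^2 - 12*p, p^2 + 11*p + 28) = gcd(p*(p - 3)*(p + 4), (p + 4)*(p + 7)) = p + 4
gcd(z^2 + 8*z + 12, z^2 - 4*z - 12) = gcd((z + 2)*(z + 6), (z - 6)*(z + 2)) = z + 2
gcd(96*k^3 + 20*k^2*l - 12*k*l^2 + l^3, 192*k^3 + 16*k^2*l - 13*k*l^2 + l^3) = 8*k - l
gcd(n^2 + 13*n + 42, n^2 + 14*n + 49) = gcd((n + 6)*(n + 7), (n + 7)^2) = n + 7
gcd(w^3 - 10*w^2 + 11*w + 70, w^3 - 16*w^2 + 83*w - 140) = w^2 - 12*w + 35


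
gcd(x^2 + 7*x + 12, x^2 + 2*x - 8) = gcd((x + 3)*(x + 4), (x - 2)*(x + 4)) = x + 4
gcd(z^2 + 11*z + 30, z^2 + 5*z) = z + 5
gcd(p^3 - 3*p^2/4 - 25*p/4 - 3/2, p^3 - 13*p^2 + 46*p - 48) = p - 3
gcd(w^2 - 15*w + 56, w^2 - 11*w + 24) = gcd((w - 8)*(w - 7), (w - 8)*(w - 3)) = w - 8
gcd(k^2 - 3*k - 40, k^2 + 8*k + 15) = k + 5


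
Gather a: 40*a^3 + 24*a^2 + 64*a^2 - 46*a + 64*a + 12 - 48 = 40*a^3 + 88*a^2 + 18*a - 36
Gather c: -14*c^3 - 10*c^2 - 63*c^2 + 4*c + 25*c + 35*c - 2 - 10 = -14*c^3 - 73*c^2 + 64*c - 12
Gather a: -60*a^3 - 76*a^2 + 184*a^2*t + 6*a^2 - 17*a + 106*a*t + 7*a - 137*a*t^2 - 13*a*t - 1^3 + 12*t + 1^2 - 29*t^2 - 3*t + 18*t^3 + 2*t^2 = -60*a^3 + a^2*(184*t - 70) + a*(-137*t^2 + 93*t - 10) + 18*t^3 - 27*t^2 + 9*t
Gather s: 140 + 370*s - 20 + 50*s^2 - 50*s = 50*s^2 + 320*s + 120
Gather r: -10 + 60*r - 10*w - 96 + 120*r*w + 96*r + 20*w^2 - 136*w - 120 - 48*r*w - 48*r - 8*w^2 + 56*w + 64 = r*(72*w + 108) + 12*w^2 - 90*w - 162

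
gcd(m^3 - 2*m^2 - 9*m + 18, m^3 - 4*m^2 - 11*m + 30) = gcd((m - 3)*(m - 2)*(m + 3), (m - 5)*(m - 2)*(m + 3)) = m^2 + m - 6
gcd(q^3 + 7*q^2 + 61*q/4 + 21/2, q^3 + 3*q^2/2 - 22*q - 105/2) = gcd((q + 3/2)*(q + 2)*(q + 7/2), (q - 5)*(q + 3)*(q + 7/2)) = q + 7/2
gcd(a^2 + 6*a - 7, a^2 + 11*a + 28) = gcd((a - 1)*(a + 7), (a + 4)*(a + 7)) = a + 7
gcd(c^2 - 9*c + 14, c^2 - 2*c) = c - 2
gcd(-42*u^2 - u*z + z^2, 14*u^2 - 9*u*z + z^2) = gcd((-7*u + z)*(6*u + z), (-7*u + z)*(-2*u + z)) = -7*u + z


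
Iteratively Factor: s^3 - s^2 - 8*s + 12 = (s - 2)*(s^2 + s - 6) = (s - 2)^2*(s + 3)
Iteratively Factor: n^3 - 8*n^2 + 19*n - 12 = (n - 4)*(n^2 - 4*n + 3) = (n - 4)*(n - 1)*(n - 3)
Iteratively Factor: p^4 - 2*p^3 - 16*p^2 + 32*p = (p - 4)*(p^3 + 2*p^2 - 8*p) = (p - 4)*(p + 4)*(p^2 - 2*p) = (p - 4)*(p - 2)*(p + 4)*(p)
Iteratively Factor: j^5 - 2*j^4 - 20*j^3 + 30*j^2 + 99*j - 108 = (j + 3)*(j^4 - 5*j^3 - 5*j^2 + 45*j - 36) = (j - 3)*(j + 3)*(j^3 - 2*j^2 - 11*j + 12) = (j - 3)*(j + 3)^2*(j^2 - 5*j + 4) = (j - 4)*(j - 3)*(j + 3)^2*(j - 1)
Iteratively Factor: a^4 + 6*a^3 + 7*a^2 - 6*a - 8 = (a + 4)*(a^3 + 2*a^2 - a - 2) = (a + 2)*(a + 4)*(a^2 - 1) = (a - 1)*(a + 2)*(a + 4)*(a + 1)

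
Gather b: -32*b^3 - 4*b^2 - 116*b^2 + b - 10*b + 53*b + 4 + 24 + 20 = -32*b^3 - 120*b^2 + 44*b + 48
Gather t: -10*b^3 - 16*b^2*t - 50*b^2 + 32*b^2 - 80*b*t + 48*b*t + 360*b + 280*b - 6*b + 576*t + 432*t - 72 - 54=-10*b^3 - 18*b^2 + 634*b + t*(-16*b^2 - 32*b + 1008) - 126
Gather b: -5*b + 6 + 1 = 7 - 5*b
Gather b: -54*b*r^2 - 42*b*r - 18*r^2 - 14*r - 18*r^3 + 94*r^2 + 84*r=b*(-54*r^2 - 42*r) - 18*r^3 + 76*r^2 + 70*r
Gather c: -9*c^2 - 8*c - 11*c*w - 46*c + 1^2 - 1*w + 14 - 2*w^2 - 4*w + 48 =-9*c^2 + c*(-11*w - 54) - 2*w^2 - 5*w + 63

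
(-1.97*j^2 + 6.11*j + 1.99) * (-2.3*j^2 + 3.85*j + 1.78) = 4.531*j^4 - 21.6375*j^3 + 15.4399*j^2 + 18.5373*j + 3.5422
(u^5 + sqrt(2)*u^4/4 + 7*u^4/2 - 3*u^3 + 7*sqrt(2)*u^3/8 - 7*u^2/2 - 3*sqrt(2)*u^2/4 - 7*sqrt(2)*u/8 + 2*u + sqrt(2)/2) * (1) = u^5 + sqrt(2)*u^4/4 + 7*u^4/2 - 3*u^3 + 7*sqrt(2)*u^3/8 - 7*u^2/2 - 3*sqrt(2)*u^2/4 - 7*sqrt(2)*u/8 + 2*u + sqrt(2)/2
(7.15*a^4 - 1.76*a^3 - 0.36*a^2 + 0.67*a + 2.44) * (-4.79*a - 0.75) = -34.2485*a^5 + 3.0679*a^4 + 3.0444*a^3 - 2.9393*a^2 - 12.1901*a - 1.83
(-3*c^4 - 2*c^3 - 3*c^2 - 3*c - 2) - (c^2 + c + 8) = -3*c^4 - 2*c^3 - 4*c^2 - 4*c - 10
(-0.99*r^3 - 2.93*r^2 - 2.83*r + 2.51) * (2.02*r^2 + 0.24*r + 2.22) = -1.9998*r^5 - 6.1562*r^4 - 8.6176*r^3 - 2.1136*r^2 - 5.6802*r + 5.5722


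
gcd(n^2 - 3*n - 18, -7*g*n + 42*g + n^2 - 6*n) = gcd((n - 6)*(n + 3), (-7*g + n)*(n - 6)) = n - 6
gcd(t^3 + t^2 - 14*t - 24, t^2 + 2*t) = t + 2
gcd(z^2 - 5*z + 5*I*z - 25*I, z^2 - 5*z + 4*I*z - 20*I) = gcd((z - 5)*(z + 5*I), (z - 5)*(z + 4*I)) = z - 5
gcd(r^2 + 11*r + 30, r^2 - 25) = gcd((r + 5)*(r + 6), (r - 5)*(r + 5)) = r + 5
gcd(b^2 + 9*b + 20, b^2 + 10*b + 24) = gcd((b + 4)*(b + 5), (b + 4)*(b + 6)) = b + 4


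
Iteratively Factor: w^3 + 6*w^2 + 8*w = (w + 2)*(w^2 + 4*w) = (w + 2)*(w + 4)*(w)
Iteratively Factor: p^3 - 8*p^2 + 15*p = (p - 5)*(p^2 - 3*p) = (p - 5)*(p - 3)*(p)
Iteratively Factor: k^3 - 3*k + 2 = (k - 1)*(k^2 + k - 2) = (k - 1)*(k + 2)*(k - 1)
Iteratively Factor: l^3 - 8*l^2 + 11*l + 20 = (l + 1)*(l^2 - 9*l + 20) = (l - 5)*(l + 1)*(l - 4)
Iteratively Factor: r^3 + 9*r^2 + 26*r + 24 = (r + 2)*(r^2 + 7*r + 12) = (r + 2)*(r + 4)*(r + 3)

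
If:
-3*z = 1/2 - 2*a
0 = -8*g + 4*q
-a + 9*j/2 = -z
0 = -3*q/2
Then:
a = 3*z/2 + 1/4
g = 0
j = z/9 + 1/18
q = 0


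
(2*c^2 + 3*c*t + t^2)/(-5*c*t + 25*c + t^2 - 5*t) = (2*c^2 + 3*c*t + t^2)/(-5*c*t + 25*c + t^2 - 5*t)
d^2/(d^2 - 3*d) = d/(d - 3)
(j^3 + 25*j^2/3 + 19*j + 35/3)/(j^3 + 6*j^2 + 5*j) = (j + 7/3)/j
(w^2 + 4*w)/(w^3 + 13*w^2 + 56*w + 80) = w/(w^2 + 9*w + 20)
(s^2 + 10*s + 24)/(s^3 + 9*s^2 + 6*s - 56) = (s + 6)/(s^2 + 5*s - 14)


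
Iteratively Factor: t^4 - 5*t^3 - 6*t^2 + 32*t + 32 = (t + 1)*(t^3 - 6*t^2 + 32) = (t + 1)*(t + 2)*(t^2 - 8*t + 16) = (t - 4)*(t + 1)*(t + 2)*(t - 4)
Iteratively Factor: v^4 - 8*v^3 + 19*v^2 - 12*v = (v)*(v^3 - 8*v^2 + 19*v - 12) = v*(v - 4)*(v^2 - 4*v + 3) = v*(v - 4)*(v - 1)*(v - 3)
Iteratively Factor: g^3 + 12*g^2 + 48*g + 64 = (g + 4)*(g^2 + 8*g + 16) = (g + 4)^2*(g + 4)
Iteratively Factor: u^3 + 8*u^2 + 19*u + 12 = (u + 4)*(u^2 + 4*u + 3) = (u + 3)*(u + 4)*(u + 1)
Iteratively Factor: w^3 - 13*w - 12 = (w + 3)*(w^2 - 3*w - 4) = (w + 1)*(w + 3)*(w - 4)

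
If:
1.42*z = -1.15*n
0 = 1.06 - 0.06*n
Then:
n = 17.67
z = -14.31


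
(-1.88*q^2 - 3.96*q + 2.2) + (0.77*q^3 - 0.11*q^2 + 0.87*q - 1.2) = 0.77*q^3 - 1.99*q^2 - 3.09*q + 1.0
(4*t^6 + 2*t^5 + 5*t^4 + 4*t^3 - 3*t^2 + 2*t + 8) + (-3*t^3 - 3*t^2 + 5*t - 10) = 4*t^6 + 2*t^5 + 5*t^4 + t^3 - 6*t^2 + 7*t - 2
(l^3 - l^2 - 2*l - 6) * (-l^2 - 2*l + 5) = -l^5 - l^4 + 9*l^3 + 5*l^2 + 2*l - 30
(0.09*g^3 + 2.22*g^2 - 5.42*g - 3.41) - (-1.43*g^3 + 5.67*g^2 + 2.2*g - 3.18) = 1.52*g^3 - 3.45*g^2 - 7.62*g - 0.23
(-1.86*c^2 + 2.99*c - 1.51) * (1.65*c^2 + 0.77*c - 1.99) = -3.069*c^4 + 3.5013*c^3 + 3.5122*c^2 - 7.1128*c + 3.0049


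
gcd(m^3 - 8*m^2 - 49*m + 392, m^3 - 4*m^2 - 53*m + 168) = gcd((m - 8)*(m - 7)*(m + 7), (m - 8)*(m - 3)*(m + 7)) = m^2 - m - 56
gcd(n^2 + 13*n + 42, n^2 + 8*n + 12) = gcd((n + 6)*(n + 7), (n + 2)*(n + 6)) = n + 6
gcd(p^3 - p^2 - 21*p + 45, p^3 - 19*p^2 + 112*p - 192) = p - 3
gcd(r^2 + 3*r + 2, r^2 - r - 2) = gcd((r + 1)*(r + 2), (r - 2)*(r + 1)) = r + 1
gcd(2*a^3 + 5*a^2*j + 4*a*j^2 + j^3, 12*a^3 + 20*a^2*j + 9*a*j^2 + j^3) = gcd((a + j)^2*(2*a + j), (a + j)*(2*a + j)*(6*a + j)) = 2*a^2 + 3*a*j + j^2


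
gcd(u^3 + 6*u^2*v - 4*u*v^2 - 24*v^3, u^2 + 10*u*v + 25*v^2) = 1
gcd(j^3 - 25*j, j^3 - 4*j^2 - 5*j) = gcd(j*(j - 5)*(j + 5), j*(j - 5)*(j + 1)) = j^2 - 5*j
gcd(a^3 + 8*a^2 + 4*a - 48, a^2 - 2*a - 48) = a + 6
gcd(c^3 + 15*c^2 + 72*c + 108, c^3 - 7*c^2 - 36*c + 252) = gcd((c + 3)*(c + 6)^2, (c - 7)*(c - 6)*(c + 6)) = c + 6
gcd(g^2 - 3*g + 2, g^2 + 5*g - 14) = g - 2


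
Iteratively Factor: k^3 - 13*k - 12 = (k + 1)*(k^2 - k - 12) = (k + 1)*(k + 3)*(k - 4)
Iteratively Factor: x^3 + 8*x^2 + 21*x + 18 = (x + 3)*(x^2 + 5*x + 6) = (x + 3)^2*(x + 2)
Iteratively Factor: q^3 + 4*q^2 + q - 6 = (q + 2)*(q^2 + 2*q - 3) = (q - 1)*(q + 2)*(q + 3)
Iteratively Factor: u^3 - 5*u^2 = (u)*(u^2 - 5*u) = u*(u - 5)*(u)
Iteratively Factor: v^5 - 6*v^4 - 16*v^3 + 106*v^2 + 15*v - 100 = (v - 5)*(v^4 - v^3 - 21*v^2 + v + 20) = (v - 5)*(v - 1)*(v^3 - 21*v - 20) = (v - 5)*(v - 1)*(v + 1)*(v^2 - v - 20) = (v - 5)*(v - 1)*(v + 1)*(v + 4)*(v - 5)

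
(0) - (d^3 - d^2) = -d^3 + d^2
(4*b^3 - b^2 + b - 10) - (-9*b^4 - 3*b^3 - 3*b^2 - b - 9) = 9*b^4 + 7*b^3 + 2*b^2 + 2*b - 1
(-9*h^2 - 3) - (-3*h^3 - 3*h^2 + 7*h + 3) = 3*h^3 - 6*h^2 - 7*h - 6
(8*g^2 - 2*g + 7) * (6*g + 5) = 48*g^3 + 28*g^2 + 32*g + 35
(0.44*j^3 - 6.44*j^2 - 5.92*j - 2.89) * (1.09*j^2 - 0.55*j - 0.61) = 0.4796*j^5 - 7.2616*j^4 - 3.1792*j^3 + 4.0343*j^2 + 5.2007*j + 1.7629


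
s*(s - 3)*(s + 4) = s^3 + s^2 - 12*s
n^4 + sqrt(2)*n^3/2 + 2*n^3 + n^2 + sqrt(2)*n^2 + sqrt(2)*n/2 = n*(n + 1)^2*(n + sqrt(2)/2)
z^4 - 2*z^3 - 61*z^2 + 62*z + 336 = (z - 8)*(z - 3)*(z + 2)*(z + 7)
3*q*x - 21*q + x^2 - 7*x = (3*q + x)*(x - 7)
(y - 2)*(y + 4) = y^2 + 2*y - 8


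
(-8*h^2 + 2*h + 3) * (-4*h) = 32*h^3 - 8*h^2 - 12*h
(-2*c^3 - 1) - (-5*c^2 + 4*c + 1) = -2*c^3 + 5*c^2 - 4*c - 2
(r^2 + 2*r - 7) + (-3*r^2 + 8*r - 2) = -2*r^2 + 10*r - 9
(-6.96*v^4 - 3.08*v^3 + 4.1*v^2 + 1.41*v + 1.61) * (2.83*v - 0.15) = -19.6968*v^5 - 7.6724*v^4 + 12.065*v^3 + 3.3753*v^2 + 4.3448*v - 0.2415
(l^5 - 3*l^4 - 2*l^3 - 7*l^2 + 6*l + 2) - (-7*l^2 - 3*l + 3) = l^5 - 3*l^4 - 2*l^3 + 9*l - 1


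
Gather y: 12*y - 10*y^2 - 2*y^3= -2*y^3 - 10*y^2 + 12*y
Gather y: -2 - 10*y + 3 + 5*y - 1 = -5*y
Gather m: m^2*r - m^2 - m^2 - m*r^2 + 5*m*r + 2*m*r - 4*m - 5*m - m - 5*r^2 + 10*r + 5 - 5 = m^2*(r - 2) + m*(-r^2 + 7*r - 10) - 5*r^2 + 10*r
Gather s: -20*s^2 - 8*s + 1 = -20*s^2 - 8*s + 1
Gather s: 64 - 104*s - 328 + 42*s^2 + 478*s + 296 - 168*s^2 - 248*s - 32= -126*s^2 + 126*s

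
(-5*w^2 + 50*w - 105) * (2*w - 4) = -10*w^3 + 120*w^2 - 410*w + 420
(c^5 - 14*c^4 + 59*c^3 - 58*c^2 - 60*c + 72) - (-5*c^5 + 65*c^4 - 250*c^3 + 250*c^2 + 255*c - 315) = 6*c^5 - 79*c^4 + 309*c^3 - 308*c^2 - 315*c + 387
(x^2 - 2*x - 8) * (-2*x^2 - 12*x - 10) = -2*x^4 - 8*x^3 + 30*x^2 + 116*x + 80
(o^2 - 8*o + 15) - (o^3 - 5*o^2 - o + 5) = -o^3 + 6*o^2 - 7*o + 10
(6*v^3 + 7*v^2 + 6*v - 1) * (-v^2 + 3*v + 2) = -6*v^5 + 11*v^4 + 27*v^3 + 33*v^2 + 9*v - 2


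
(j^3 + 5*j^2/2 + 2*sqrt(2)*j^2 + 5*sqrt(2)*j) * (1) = j^3 + 5*j^2/2 + 2*sqrt(2)*j^2 + 5*sqrt(2)*j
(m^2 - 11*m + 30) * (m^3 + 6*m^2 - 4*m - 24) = m^5 - 5*m^4 - 40*m^3 + 200*m^2 + 144*m - 720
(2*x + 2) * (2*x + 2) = 4*x^2 + 8*x + 4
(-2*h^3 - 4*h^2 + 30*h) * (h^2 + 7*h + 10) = -2*h^5 - 18*h^4 - 18*h^3 + 170*h^2 + 300*h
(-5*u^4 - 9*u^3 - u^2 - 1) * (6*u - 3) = -30*u^5 - 39*u^4 + 21*u^3 + 3*u^2 - 6*u + 3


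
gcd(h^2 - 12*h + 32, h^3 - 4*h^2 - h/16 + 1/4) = h - 4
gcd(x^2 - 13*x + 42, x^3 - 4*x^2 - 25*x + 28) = x - 7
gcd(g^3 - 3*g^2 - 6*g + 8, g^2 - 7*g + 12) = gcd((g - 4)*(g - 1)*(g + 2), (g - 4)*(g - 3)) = g - 4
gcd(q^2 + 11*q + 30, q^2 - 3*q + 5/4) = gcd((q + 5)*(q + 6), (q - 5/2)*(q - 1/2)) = 1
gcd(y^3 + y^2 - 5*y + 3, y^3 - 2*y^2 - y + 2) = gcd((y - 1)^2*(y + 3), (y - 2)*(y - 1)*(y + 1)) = y - 1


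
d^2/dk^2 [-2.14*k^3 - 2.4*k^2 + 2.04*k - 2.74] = -12.84*k - 4.8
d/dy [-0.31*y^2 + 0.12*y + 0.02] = 0.12 - 0.62*y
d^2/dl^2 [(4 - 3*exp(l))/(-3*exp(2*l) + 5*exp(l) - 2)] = (27*exp(4*l) - 99*exp(3*l) + 72*exp(2*l) + 26*exp(l) - 28)*exp(l)/(27*exp(6*l) - 135*exp(5*l) + 279*exp(4*l) - 305*exp(3*l) + 186*exp(2*l) - 60*exp(l) + 8)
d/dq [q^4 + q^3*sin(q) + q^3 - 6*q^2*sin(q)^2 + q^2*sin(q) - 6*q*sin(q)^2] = q^3*cos(q) + 4*q^3 + 3*q^2*sin(q) - 6*q^2*sin(2*q) + q^2*cos(q) + 3*q^2 + 2*q*sin(q) + 6*sqrt(2)*q*cos(2*q + pi/4) - 6*q + 3*cos(2*q) - 3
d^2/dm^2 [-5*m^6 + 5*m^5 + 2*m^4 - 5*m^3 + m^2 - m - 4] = -150*m^4 + 100*m^3 + 24*m^2 - 30*m + 2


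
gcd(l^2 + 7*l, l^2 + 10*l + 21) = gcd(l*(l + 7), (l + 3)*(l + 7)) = l + 7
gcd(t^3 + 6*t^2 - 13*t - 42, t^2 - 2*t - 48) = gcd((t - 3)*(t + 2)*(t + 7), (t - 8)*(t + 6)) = 1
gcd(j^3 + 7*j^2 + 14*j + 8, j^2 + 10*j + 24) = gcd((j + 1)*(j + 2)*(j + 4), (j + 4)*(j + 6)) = j + 4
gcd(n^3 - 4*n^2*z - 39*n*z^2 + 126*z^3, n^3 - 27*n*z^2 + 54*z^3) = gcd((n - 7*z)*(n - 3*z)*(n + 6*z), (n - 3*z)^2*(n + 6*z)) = -n^2 - 3*n*z + 18*z^2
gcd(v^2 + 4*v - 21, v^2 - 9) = v - 3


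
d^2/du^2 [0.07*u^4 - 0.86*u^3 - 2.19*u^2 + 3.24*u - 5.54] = 0.84*u^2 - 5.16*u - 4.38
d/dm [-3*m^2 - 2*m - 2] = -6*m - 2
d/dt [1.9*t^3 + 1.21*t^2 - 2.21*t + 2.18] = 5.7*t^2 + 2.42*t - 2.21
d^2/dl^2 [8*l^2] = 16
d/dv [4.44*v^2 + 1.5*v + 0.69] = 8.88*v + 1.5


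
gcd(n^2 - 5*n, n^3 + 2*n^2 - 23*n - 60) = n - 5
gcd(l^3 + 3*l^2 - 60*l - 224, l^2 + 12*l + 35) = l + 7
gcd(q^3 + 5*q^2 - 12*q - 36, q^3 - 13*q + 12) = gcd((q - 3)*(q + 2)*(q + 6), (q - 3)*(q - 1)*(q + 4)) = q - 3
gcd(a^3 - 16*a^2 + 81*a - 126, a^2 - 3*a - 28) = a - 7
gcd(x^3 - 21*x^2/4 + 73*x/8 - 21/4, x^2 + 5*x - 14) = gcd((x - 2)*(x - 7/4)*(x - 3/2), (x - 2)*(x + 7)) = x - 2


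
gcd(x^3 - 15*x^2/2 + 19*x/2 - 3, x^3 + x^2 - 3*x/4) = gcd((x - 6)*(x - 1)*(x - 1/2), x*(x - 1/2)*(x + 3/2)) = x - 1/2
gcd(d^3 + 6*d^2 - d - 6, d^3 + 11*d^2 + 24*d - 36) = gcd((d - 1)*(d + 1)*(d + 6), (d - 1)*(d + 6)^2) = d^2 + 5*d - 6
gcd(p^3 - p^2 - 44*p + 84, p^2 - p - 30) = p - 6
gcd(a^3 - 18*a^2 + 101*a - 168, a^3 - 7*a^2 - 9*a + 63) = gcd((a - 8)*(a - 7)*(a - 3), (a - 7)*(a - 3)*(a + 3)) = a^2 - 10*a + 21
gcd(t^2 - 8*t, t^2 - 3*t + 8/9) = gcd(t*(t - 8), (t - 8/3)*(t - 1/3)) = 1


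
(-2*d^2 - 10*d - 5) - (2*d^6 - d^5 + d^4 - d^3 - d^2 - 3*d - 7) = -2*d^6 + d^5 - d^4 + d^3 - d^2 - 7*d + 2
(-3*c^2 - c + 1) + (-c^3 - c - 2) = -c^3 - 3*c^2 - 2*c - 1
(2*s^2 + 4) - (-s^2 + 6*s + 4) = 3*s^2 - 6*s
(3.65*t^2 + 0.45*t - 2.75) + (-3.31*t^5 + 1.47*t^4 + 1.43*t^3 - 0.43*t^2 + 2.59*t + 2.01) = -3.31*t^5 + 1.47*t^4 + 1.43*t^3 + 3.22*t^2 + 3.04*t - 0.74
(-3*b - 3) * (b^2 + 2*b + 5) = -3*b^3 - 9*b^2 - 21*b - 15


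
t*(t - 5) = t^2 - 5*t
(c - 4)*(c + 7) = c^2 + 3*c - 28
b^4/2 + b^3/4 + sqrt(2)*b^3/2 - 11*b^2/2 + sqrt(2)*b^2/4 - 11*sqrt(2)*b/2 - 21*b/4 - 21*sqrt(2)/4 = (b/2 + sqrt(2)/2)*(b - 7/2)*(b + 1)*(b + 3)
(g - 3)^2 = g^2 - 6*g + 9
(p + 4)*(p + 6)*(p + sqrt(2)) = p^3 + sqrt(2)*p^2 + 10*p^2 + 10*sqrt(2)*p + 24*p + 24*sqrt(2)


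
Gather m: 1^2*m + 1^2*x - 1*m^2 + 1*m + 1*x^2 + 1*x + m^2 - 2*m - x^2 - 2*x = 0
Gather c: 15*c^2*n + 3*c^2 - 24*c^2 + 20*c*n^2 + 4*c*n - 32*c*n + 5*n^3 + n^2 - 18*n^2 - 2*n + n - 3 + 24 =c^2*(15*n - 21) + c*(20*n^2 - 28*n) + 5*n^3 - 17*n^2 - n + 21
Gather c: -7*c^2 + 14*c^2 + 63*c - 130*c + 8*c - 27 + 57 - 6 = 7*c^2 - 59*c + 24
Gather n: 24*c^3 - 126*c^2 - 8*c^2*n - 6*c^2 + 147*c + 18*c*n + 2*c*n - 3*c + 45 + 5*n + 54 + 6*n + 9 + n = 24*c^3 - 132*c^2 + 144*c + n*(-8*c^2 + 20*c + 12) + 108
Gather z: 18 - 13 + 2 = 7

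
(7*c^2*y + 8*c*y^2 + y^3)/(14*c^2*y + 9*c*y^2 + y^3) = (c + y)/(2*c + y)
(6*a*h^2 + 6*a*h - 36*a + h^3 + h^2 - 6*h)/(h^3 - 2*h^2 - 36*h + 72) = (6*a*h + 18*a + h^2 + 3*h)/(h^2 - 36)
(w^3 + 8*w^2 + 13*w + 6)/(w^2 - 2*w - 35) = (w^3 + 8*w^2 + 13*w + 6)/(w^2 - 2*w - 35)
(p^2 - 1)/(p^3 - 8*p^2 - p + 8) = 1/(p - 8)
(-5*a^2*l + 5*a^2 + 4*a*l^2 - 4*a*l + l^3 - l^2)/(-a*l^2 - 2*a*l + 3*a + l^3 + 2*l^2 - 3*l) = (5*a + l)/(l + 3)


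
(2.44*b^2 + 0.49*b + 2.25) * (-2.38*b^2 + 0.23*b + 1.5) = -5.8072*b^4 - 0.605*b^3 - 1.5823*b^2 + 1.2525*b + 3.375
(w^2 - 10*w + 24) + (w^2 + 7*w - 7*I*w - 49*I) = 2*w^2 - 3*w - 7*I*w + 24 - 49*I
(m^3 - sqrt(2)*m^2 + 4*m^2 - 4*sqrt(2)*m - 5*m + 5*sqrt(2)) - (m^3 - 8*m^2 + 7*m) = -sqrt(2)*m^2 + 12*m^2 - 12*m - 4*sqrt(2)*m + 5*sqrt(2)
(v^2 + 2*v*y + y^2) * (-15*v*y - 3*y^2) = -15*v^3*y - 33*v^2*y^2 - 21*v*y^3 - 3*y^4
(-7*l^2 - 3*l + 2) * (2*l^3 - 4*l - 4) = -14*l^5 - 6*l^4 + 32*l^3 + 40*l^2 + 4*l - 8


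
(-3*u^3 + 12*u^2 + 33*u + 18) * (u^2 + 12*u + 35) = -3*u^5 - 24*u^4 + 72*u^3 + 834*u^2 + 1371*u + 630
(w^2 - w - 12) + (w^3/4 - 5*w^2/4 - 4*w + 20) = w^3/4 - w^2/4 - 5*w + 8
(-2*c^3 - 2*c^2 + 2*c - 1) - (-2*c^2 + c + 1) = -2*c^3 + c - 2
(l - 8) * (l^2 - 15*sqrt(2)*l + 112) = l^3 - 15*sqrt(2)*l^2 - 8*l^2 + 112*l + 120*sqrt(2)*l - 896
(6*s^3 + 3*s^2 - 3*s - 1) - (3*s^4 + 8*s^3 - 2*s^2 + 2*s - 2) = -3*s^4 - 2*s^3 + 5*s^2 - 5*s + 1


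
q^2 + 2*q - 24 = (q - 4)*(q + 6)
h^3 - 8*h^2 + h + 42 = (h - 7)*(h - 3)*(h + 2)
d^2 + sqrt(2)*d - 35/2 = (d - 5*sqrt(2)/2)*(d + 7*sqrt(2)/2)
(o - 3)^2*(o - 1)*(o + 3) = o^4 - 4*o^3 - 6*o^2 + 36*o - 27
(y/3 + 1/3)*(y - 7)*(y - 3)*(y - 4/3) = y^4/3 - 31*y^3/9 + 23*y^2/3 + 19*y/9 - 28/3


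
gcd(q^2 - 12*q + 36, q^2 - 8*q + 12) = q - 6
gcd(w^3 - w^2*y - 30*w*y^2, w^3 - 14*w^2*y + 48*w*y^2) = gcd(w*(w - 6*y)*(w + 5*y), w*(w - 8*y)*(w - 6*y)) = -w^2 + 6*w*y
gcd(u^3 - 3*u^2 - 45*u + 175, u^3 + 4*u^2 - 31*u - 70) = u^2 + 2*u - 35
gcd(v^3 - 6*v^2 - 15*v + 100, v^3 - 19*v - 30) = v - 5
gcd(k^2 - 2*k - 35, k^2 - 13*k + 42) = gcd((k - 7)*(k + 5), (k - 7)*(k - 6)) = k - 7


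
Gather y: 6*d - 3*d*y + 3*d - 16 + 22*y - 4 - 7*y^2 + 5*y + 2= 9*d - 7*y^2 + y*(27 - 3*d) - 18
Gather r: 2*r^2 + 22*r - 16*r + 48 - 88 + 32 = 2*r^2 + 6*r - 8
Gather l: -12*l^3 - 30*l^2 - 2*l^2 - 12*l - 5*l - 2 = -12*l^3 - 32*l^2 - 17*l - 2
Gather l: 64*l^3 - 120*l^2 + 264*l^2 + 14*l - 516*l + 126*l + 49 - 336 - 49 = 64*l^3 + 144*l^2 - 376*l - 336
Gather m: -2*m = -2*m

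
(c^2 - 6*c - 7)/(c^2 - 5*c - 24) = (-c^2 + 6*c + 7)/(-c^2 + 5*c + 24)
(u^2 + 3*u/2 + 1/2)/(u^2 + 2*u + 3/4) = 2*(u + 1)/(2*u + 3)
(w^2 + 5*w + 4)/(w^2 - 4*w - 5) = (w + 4)/(w - 5)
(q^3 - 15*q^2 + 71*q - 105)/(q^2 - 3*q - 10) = (q^2 - 10*q + 21)/(q + 2)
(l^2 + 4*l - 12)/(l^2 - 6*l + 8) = (l + 6)/(l - 4)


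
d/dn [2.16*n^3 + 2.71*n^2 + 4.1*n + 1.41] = 6.48*n^2 + 5.42*n + 4.1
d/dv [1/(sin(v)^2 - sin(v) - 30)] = (1 - 2*sin(v))*cos(v)/(sin(v) + cos(v)^2 + 29)^2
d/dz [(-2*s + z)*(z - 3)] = -2*s + 2*z - 3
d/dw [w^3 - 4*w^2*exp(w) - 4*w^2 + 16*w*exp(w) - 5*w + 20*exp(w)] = -4*w^2*exp(w) + 3*w^2 + 8*w*exp(w) - 8*w + 36*exp(w) - 5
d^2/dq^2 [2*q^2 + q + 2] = 4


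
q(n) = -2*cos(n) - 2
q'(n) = 2*sin(n)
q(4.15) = -0.93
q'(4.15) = -1.69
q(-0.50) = -3.76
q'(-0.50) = -0.96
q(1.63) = -1.88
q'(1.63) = 2.00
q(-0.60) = -3.65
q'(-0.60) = -1.13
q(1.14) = -2.84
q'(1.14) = 1.82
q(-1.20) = -2.72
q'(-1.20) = -1.86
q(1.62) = -1.90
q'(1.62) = 2.00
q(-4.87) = -2.31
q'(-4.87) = 1.98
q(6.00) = -3.92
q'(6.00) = -0.56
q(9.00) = -0.18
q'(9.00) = 0.82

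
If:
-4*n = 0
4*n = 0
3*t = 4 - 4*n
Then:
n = 0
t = 4/3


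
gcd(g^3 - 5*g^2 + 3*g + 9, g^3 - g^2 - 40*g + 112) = 1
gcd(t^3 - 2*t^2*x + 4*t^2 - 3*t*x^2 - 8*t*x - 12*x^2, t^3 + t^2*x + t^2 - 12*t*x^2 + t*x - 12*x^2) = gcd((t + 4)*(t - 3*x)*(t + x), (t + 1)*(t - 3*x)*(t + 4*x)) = -t + 3*x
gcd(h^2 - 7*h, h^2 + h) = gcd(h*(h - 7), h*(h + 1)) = h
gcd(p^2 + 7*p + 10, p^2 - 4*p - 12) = p + 2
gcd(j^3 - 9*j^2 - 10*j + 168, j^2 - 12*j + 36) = j - 6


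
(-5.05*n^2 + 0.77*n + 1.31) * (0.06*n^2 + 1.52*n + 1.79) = -0.303*n^4 - 7.6298*n^3 - 7.7905*n^2 + 3.3695*n + 2.3449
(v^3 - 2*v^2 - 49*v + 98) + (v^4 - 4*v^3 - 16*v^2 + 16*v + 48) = v^4 - 3*v^3 - 18*v^2 - 33*v + 146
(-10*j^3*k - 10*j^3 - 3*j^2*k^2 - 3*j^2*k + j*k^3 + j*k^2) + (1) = -10*j^3*k - 10*j^3 - 3*j^2*k^2 - 3*j^2*k + j*k^3 + j*k^2 + 1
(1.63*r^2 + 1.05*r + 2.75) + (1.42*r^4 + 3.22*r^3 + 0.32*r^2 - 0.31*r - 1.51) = 1.42*r^4 + 3.22*r^3 + 1.95*r^2 + 0.74*r + 1.24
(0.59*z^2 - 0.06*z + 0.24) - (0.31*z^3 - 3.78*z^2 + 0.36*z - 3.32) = -0.31*z^3 + 4.37*z^2 - 0.42*z + 3.56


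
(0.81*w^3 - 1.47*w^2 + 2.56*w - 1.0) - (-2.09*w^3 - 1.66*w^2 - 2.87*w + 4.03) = 2.9*w^3 + 0.19*w^2 + 5.43*w - 5.03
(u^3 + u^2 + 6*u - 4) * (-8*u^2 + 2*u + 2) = -8*u^5 - 6*u^4 - 44*u^3 + 46*u^2 + 4*u - 8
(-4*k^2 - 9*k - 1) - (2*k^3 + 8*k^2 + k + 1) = -2*k^3 - 12*k^2 - 10*k - 2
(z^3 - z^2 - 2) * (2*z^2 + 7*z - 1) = 2*z^5 + 5*z^4 - 8*z^3 - 3*z^2 - 14*z + 2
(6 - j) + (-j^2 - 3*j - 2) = -j^2 - 4*j + 4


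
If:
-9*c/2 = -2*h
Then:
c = 4*h/9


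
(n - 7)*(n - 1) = n^2 - 8*n + 7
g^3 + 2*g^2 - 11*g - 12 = (g - 3)*(g + 1)*(g + 4)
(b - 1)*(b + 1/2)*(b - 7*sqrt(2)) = b^3 - 7*sqrt(2)*b^2 - b^2/2 - b/2 + 7*sqrt(2)*b/2 + 7*sqrt(2)/2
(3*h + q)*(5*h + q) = 15*h^2 + 8*h*q + q^2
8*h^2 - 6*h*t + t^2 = (-4*h + t)*(-2*h + t)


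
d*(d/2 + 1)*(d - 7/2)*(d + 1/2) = d^4/2 - d^3/2 - 31*d^2/8 - 7*d/4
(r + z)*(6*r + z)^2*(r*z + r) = 36*r^4*z + 36*r^4 + 48*r^3*z^2 + 48*r^3*z + 13*r^2*z^3 + 13*r^2*z^2 + r*z^4 + r*z^3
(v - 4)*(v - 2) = v^2 - 6*v + 8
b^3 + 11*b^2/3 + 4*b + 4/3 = (b + 2/3)*(b + 1)*(b + 2)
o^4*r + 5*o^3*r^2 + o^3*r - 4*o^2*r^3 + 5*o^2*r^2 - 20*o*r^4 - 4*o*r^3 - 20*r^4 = (o - 2*r)*(o + 2*r)*(o + 5*r)*(o*r + r)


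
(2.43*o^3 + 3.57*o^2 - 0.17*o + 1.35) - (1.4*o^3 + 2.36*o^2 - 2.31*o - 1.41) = 1.03*o^3 + 1.21*o^2 + 2.14*o + 2.76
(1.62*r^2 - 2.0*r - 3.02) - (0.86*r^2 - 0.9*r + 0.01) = 0.76*r^2 - 1.1*r - 3.03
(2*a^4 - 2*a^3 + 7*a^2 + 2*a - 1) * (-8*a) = -16*a^5 + 16*a^4 - 56*a^3 - 16*a^2 + 8*a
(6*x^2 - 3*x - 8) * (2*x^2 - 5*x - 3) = 12*x^4 - 36*x^3 - 19*x^2 + 49*x + 24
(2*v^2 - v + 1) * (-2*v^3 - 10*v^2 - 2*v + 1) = -4*v^5 - 18*v^4 + 4*v^3 - 6*v^2 - 3*v + 1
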